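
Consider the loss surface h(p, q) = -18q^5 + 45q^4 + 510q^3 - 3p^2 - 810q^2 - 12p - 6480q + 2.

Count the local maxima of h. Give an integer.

2

h separates as a function of p plus a function of q, so ∇h=0 decouples.
∂h/∂p = -6(p + 2) = 0 at p ∈ {-2}; ∂h/∂q = -90(q - 4)(q - 3)(q + 2)(q + 3) = 0 at q ∈ {-3, -2, 3, 4}.
The Hessian is diagonal: diag(h_pp, h_qq). Second derivatives: h_pp(-2)=-6; h_qq(-3)=3780, h_qq(-2)=-2700, h_qq(3)=2700, h_qq(4)=-3780.
Local maxima occur where both diagonal entries negative: (-2, -2), (-2, 4). Count: 2.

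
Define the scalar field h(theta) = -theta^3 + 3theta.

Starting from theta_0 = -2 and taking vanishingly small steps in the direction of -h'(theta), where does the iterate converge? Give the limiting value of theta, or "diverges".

h'(theta) = -3(theta - 1)(theta + 1), so h'(-2) = -9.
Gradient descent moves in the -h' direction, i.e. theta is increasing.
The nearest critical point in that direction is theta = -1, where h'' = 6 > 0 (a local minimum). The iterate converges there.

-1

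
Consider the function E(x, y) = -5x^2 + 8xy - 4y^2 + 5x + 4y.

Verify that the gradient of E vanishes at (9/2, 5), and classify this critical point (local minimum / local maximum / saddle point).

local maximum

∇E = (-10x + 8y + 5, 8x - 8y + 4); substituting (9/2, 5) gives ∇E = (0, 0), so (9/2, 5) is indeed a critical point.
The Hessian of E is constant: H = [[-10, 8], [8, -8]].
det(H) = (-10)·(-8) − 8² = 16.
det(H) > 0 and tr(H) = -18 < 0, so H is negative definite and the point is a local maximum.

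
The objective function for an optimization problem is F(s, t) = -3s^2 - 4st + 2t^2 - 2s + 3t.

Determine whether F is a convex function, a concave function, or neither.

F is quadratic, so its Hessian is the constant matrix H = [[-6, -4], [-4, 4]].
det(H) = -40, tr(H) = -2.
det(H) < 0, so H is indefinite: neither convex nor concave.

neither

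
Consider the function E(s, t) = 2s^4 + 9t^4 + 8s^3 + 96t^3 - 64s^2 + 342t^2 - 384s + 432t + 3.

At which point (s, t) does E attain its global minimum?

E(s,t) separates as P(s) + Q(t) + 3, so its minimum is min P + min Q + 3.
P'(s) = 8(s - 4)(s + 3)(s + 4) vanishes at s ∈ {-4, -3, 4}; Q'(t) = 36(t + 1)(t + 3)(t + 4) vanishes at t ∈ {-4, -3, -1}.
Local minima of P (where P''>0): P(-4)=512, P(4)=-1536. Local minima of Q: Q(-4)=-96, Q(-1)=-177.
So the global minimum of E is P(4) + Q(-1) + 3 = -1536 − 177 + 3 = -1710, attained at (4, -1).

(4, -1)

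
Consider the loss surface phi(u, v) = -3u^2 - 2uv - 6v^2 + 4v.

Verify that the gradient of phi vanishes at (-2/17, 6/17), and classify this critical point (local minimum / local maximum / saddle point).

∇phi = (-6u - 2v, -2u - 12v + 4); substituting (-2/17, 6/17) gives ∇phi = (0, 0), so (-2/17, 6/17) is indeed a critical point.
The Hessian of phi is constant: H = [[-6, -2], [-2, -12]].
det(H) = (-6)·(-12) − (-2)² = 68.
det(H) > 0 and tr(H) = -18 < 0, so H is negative definite and the point is a local maximum.

local maximum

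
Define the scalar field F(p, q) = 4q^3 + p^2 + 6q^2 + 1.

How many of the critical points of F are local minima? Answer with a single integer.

F separates as a function of p plus a function of q, so ∇F=0 decouples.
∂F/∂p = 2p = 0 at p ∈ {0}; ∂F/∂q = 12q(q + 1) = 0 at q ∈ {-1, 0}.
The Hessian is diagonal: diag(F_pp, F_qq). Second derivatives: F_pp(0)=2; F_qq(-1)=-12, F_qq(0)=12.
Local minima occur where both diagonal entries positive: (0, 0). Count: 1.

1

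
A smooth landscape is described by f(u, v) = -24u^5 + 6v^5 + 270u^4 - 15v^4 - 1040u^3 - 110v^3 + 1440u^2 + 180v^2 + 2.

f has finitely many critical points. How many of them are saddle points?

f separates as a function of u plus a function of v, so ∇f=0 decouples.
∂f/∂u = -120u(u - 4)(u - 3)(u - 2) = 0 at u ∈ {0, 2, 3, 4}; ∂f/∂v = 30v(v - 4)(v - 1)(v + 3) = 0 at v ∈ {-3, 0, 1, 4}.
The Hessian is diagonal: diag(f_uu, f_vv). Second derivatives: f_uu(0)=2880, f_uu(2)=-480, f_uu(3)=360, f_uu(4)=-960; f_vv(-3)=-2520, f_vv(0)=360, f_vv(1)=-360, f_vv(4)=2520.
Saddle points occur where the two diagonal entries have opposite signs: (0, -3), (0, 1), (2, 0), (2, 4), (3, -3), (3, 1), (4, 0), (4, 4). Count: 8.

8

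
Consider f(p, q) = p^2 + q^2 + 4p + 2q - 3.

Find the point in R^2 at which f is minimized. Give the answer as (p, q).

f(p,q) separates as A(p) + B(q) − 3, so its minimum is min A + min B − 3.
A'(p) = 2p + 4 vanishes at p ∈ {-2}; B'(q) = 2q + 2 vanishes at q ∈ {-1}.
Local minima of A (where A''>0): A(-2)=-4. Local minima of B: B(-1)=-1.
So the global minimum of f is A(-2) + B(-1) − 3 = -4 − 1 − 3 = -8, attained at (-2, -1).

(-2, -1)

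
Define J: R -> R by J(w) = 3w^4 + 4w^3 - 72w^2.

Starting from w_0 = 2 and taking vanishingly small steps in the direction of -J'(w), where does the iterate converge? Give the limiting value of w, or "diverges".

J'(w) = 12w(w - 3)(w + 4), so J'(2) = -144.
Gradient descent moves in the -J' direction, i.e. w is increasing.
The nearest critical point in that direction is w = 3, where J'' = 252 > 0 (a local minimum). The iterate converges there.

3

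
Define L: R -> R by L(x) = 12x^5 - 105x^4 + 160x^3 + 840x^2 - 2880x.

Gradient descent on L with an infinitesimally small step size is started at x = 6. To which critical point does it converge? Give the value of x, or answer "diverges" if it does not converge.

L'(x) = 60(x - 4)(x - 3)(x - 2)(x + 2), so L'(6) = 11520.
Gradient descent moves in the -L' direction, i.e. x is decreasing.
The nearest critical point in that direction is x = 4, where L'' = 720 > 0 (a local minimum). The iterate converges there.

4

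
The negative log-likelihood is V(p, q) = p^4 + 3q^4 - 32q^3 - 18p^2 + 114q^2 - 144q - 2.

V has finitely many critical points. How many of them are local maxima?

1

V separates as a function of p plus a function of q, so ∇V=0 decouples.
∂V/∂p = 4p(p - 3)(p + 3) = 0 at p ∈ {-3, 0, 3}; ∂V/∂q = 12(q - 4)(q - 3)(q - 1) = 0 at q ∈ {1, 3, 4}.
The Hessian is diagonal: diag(V_pp, V_qq). Second derivatives: V_pp(-3)=72, V_pp(0)=-36, V_pp(3)=72; V_qq(1)=72, V_qq(3)=-24, V_qq(4)=36.
Local maxima occur where both diagonal entries negative: (0, 3). Count: 1.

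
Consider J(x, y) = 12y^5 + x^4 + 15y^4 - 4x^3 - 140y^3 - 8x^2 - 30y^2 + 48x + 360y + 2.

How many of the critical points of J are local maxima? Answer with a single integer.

J separates as a function of x plus a function of y, so ∇J=0 decouples.
∂J/∂x = 4(x - 3)(x - 2)(x + 2) = 0 at x ∈ {-2, 2, 3}; ∂J/∂y = 60(y - 2)(y - 1)(y + 1)(y + 3) = 0 at y ∈ {-3, -1, 1, 2}.
The Hessian is diagonal: diag(J_xx, J_yy). Second derivatives: J_xx(-2)=80, J_xx(2)=-16, J_xx(3)=20; J_yy(-3)=-2400, J_yy(-1)=720, J_yy(1)=-480, J_yy(2)=900.
Local maxima occur where both diagonal entries negative: (2, -3), (2, 1). Count: 2.

2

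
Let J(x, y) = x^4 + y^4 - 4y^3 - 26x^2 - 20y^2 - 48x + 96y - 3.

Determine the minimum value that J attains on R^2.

J(x,y) separates as P(x) + Q(y) − 3, so its minimum is min P + min Q − 3.
P'(x) = 4(x - 4)(x + 1)(x + 3) vanishes at x ∈ {-3, -1, 4}; Q'(y) = 4(y - 4)(y - 2)(y + 3) vanishes at y ∈ {-3, 2, 4}.
Local minima of P (where P''>0): P(-3)=-9, P(4)=-352. Local minima of Q: Q(-3)=-279, Q(4)=64.
So the global minimum of J is P(4) + Q(-3) − 3 = -352 − 279 − 3 = -634, attained at (4, -3).

-634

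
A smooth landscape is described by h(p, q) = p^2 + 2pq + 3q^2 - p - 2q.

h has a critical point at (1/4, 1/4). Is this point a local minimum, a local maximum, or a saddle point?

The Hessian of h is constant: H = [[2, 2], [2, 6]].
det(H) = 2·6 − 2² = 8.
det(H) > 0 and tr(H) = 8 > 0, so H is positive definite and the point is a local minimum.

local minimum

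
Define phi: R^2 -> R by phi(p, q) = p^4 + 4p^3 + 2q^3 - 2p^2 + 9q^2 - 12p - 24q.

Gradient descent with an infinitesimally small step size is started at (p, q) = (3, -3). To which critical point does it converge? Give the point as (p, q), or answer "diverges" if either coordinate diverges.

phi is separable, so gradient descent decouples: p follows -∂phi/∂p, q follows -∂phi/∂q.
∂phi/∂p = 4(p - 1)(p + 1)(p + 3); at p=3 this is 192, so p decreases.
∂phi/∂q = 6(q - 1)(q + 4); at q=-3 this is -24, so q increases.
p converges to its nearest critical value 1 (a local min of the p-part); q converges to 1. The iterate converges to (1, 1).

(1, 1)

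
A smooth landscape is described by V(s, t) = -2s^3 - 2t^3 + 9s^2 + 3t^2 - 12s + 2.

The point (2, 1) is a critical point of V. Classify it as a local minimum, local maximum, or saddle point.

The mixed partial ∂²V/∂s∂t is 0, so the Hessian at any point is diag(V_ss, V_tt) = diag(6(-2s + 3), 6(-2t + 1)).
At (2, 1): H = diag(-6, -6).
Both eigenvalues are negative, so H is negative definite: a local maximum.

local maximum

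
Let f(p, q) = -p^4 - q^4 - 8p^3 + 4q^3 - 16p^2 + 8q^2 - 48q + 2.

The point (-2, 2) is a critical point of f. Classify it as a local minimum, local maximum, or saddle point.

The mixed partial ∂²f/∂p∂q is 0, so the Hessian at any point is diag(f_pp, f_qq) = diag(-4(3p^2 + 12p + 8), 4(-3q^2 + 6q + 4)).
At (-2, 2): H = diag(16, 16).
Both eigenvalues are positive, so H is positive definite: a local minimum.

local minimum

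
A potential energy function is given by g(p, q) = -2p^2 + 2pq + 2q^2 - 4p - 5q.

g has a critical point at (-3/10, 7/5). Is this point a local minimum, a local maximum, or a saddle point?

saddle point

The Hessian of g is constant: H = [[-4, 2], [2, 4]].
det(H) = (-4)·4 − 2² = -20.
Since det(H) < 0, H is indefinite and the critical point is a saddle point.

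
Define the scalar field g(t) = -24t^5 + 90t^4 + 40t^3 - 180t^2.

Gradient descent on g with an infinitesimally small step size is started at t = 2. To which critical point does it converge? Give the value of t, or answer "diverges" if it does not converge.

1

g'(t) = -120t(t - 3)(t - 1)(t + 1), so g'(2) = 720.
Gradient descent moves in the -g' direction, i.e. t is decreasing.
The nearest critical point in that direction is t = 1, where g'' = 480 > 0 (a local minimum). The iterate converges there.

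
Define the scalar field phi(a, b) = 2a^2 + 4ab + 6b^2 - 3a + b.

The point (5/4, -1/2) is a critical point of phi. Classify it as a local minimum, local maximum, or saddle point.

local minimum

The Hessian of phi is constant: H = [[4, 4], [4, 12]].
det(H) = 4·12 − 4² = 32.
det(H) > 0 and tr(H) = 16 > 0, so H is positive definite and the point is a local minimum.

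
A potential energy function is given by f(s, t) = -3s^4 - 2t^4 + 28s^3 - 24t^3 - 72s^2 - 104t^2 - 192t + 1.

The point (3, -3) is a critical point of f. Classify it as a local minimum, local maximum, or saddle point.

local minimum

The mixed partial ∂²f/∂s∂t is 0, so the Hessian at any point is diag(f_ss, f_tt) = diag(12(-3s^2 + 14s - 12), -8(3t^2 + 18t + 26)).
At (3, -3): H = diag(36, 8).
Both eigenvalues are positive, so H is positive definite: a local minimum.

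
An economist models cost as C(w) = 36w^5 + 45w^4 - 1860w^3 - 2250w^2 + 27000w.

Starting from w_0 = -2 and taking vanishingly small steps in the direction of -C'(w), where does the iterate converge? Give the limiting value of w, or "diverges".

C'(w) = 180(w - 5)(w - 2)(w + 3)(w + 5), so C'(-2) = 15120.
Gradient descent moves in the -C' direction, i.e. w is decreasing.
The nearest critical point in that direction is w = -3, where C'' = 14400 > 0 (a local minimum). The iterate converges there.

-3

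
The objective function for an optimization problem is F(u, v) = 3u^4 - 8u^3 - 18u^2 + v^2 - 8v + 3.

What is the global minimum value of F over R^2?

-148

F(u,v) separates as P(u) + Q(v) + 3, so its minimum is min P + min Q + 3.
P'(u) = 12u(u - 3)(u + 1) vanishes at u ∈ {-1, 0, 3}; Q'(v) = 2v - 8 vanishes at v ∈ {4}.
Local minima of P (where P''>0): P(-1)=-7, P(3)=-135. Local minima of Q: Q(4)=-16.
So the global minimum of F is P(3) + Q(4) + 3 = -135 − 16 + 3 = -148, attained at (3, 4).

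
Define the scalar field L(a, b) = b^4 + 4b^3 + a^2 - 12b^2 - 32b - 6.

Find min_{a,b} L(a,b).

L(a,b) separates as P(a) + Q(b) − 6, so its minimum is min P + min Q − 6.
P'(a) = 2a vanishes at a ∈ {0}; Q'(b) = 4(b - 2)(b + 1)(b + 4) vanishes at b ∈ {-4, -1, 2}.
Local minima of P (where P''>0): P(0)=0. Local minima of Q: Q(-4)=-64, Q(2)=-64.
So the global minimum of L is P(0) + Q(-4) − 6 = 0 − 64 − 6 = -70, attained at (0, -4).

-70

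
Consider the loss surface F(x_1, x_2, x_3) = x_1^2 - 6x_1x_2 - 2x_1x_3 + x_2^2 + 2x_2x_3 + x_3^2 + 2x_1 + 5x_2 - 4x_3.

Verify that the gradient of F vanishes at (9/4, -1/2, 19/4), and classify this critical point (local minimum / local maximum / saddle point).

∇F = (2x_1 - 6x_2 - 2x_3 + 2, -6x_1 + 2x_2 + 2x_3 + 5, -2x_1 + 2x_2 + 2x_3 - 4); substituting (9/4, -1/2, 19/4) gives ∇F = (0, 0, 0), so (9/4, -1/2, 19/4) is indeed a critical point.
The Hessian is constant: H = [[2, -6, -2], [-6, 2, 2], [-2, 2, 2]].
Leading principal minors: Δ₁ = 2, Δ₂ = -32, Δ₃ = -32.
The minors fit neither the all-positive nor the alternating-sign pattern, so H is indefinite: a saddle point.

saddle point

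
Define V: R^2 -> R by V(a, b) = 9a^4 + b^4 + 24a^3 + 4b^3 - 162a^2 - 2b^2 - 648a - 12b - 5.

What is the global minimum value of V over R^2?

V(a,b) separates as P(a) + Q(b) − 5, so its minimum is min P + min Q − 5.
P'(a) = 36(a - 3)(a + 2)(a + 3) vanishes at a ∈ {-3, -2, 3}; Q'(b) = 4(b - 1)(b + 1)(b + 3) vanishes at b ∈ {-3, -1, 1}.
Local minima of P (where P''>0): P(-3)=567, P(3)=-2025. Local minima of Q: Q(-3)=-9, Q(1)=-9.
So the global minimum of V is P(3) + Q(-3) − 5 = -2025 − 9 − 5 = -2039, attained at (3, -3).

-2039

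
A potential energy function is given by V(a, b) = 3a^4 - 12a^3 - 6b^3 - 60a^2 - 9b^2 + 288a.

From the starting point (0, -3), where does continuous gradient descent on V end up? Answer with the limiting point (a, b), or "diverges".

V is separable, so gradient descent decouples: a follows -∂V/∂a, b follows -∂V/∂b.
∂V/∂a = 12(a - 4)(a - 2)(a + 3); at a=0 this is 288, so a decreases.
∂V/∂b = -18b(b + 1); at b=-3 this is -108, so b increases.
a converges to its nearest critical value -3 (a local min of the a-part); b converges to -1. The iterate converges to (-3, -1).

(-3, -1)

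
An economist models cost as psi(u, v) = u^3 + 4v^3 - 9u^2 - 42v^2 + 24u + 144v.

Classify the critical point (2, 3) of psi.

The mixed partial ∂²psi/∂u∂v is 0, so the Hessian at any point is diag(psi_uu, psi_vv) = diag(6(u - 3), 12(2v - 7)).
At (2, 3): H = diag(-6, -12).
Both eigenvalues are negative, so H is negative definite: a local maximum.

local maximum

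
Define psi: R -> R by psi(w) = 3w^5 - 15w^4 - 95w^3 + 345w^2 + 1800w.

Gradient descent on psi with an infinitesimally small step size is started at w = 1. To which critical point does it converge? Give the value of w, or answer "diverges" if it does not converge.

-2

psi'(w) = 15(w - 5)(w - 4)(w + 2)(w + 3), so psi'(1) = 2160.
Gradient descent moves in the -psi' direction, i.e. w is decreasing.
The nearest critical point in that direction is w = -2, where psi'' = 630 > 0 (a local minimum). The iterate converges there.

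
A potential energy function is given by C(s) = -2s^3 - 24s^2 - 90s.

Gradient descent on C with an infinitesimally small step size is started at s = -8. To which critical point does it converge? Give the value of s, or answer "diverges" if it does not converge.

C'(s) = -6(s + 3)(s + 5), so C'(-8) = -90.
Gradient descent moves in the -C' direction, i.e. s is increasing.
The nearest critical point in that direction is s = -5, where C'' = 12 > 0 (a local minimum). The iterate converges there.

-5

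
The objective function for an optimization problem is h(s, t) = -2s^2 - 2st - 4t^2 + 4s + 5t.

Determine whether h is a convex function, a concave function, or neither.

concave

h is quadratic, so its Hessian is the constant matrix H = [[-4, -2], [-2, -8]].
det(H) = 28, tr(H) = -12.
det(H) > 0 and tr(H) < 0, so H is negative definite everywhere: concave.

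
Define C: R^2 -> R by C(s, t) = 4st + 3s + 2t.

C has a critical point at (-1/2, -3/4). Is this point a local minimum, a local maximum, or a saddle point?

saddle point

The Hessian of C is constant: H = [[0, 4], [4, 0]].
det(H) = 0·0 − 4² = -16.
Since det(H) < 0, H is indefinite and the critical point is a saddle point.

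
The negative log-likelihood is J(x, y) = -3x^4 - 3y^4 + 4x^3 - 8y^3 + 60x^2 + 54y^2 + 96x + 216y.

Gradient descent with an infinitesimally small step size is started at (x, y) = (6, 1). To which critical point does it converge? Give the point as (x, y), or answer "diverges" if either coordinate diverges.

J is separable, so gradient descent decouples: x follows -∂J/∂x, y follows -∂J/∂y.
∂J/∂x = -12(x - 4)(x + 1)(x + 2); at x=6 this is -1344, so x increases.
∂J/∂y = -12(y - 3)(y + 2)(y + 3); at y=1 this is 288, so y decreases.
The x-coordinate has no critical point in that direction and runs off to infinity.

diverges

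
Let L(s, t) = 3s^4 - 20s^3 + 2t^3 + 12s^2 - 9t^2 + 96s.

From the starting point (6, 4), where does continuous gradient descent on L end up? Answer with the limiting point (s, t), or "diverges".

L is separable, so gradient descent decouples: s follows -∂L/∂s, t follows -∂L/∂t.
∂L/∂s = 12(s - 4)(s - 2)(s + 1); at s=6 this is 672, so s decreases.
∂L/∂t = 6t(t - 3); at t=4 this is 24, so t decreases.
s converges to its nearest critical value 4 (a local min of the s-part); t converges to 3. The iterate converges to (4, 3).

(4, 3)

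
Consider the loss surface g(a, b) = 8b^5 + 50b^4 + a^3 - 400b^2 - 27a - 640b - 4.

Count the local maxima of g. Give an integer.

2

g separates as a function of a plus a function of b, so ∇g=0 decouples.
∂g/∂a = 3(a - 3)(a + 3) = 0 at a ∈ {-3, 3}; ∂g/∂b = 40(b - 2)(b + 1)(b + 2)(b + 4) = 0 at b ∈ {-4, -2, -1, 2}.
The Hessian is diagonal: diag(g_aa, g_bb). Second derivatives: g_aa(-3)=-18, g_aa(3)=18; g_bb(-4)=-1440, g_bb(-2)=320, g_bb(-1)=-360, g_bb(2)=2880.
Local maxima occur where both diagonal entries negative: (-3, -4), (-3, -1). Count: 2.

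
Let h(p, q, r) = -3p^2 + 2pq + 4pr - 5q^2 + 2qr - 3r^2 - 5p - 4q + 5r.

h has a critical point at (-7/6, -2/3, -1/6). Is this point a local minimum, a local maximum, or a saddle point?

local maximum

The Hessian is constant: H = [[-6, 2, 4], [2, -10, 2], [4, 2, -6]].
Leading principal minors: Δ₁ = -6, Δ₂ = 56, Δ₃ = -120.
The minors alternate sign starting negative (−, +, −), so H is negative definite: a local maximum.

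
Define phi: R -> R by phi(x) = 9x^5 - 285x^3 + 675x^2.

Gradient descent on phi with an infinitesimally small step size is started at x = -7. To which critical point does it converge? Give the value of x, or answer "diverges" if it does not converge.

phi'(x) = 45x(x - 3)(x - 2)(x + 5), so phi'(-7) = 56700.
Gradient descent moves in the -phi' direction, i.e. x is decreasing.
There is no critical point below x=-7, and phi' keeps the same sign, so the iterate runs off to −∞.

diverges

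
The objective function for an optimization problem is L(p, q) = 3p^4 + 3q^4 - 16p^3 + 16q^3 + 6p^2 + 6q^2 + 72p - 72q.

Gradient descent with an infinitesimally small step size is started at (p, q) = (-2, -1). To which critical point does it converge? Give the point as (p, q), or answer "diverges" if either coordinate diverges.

(-1, 1)

L is separable, so gradient descent decouples: p follows -∂L/∂p, q follows -∂L/∂q.
∂L/∂p = 12(p - 3)(p - 2)(p + 1); at p=-2 this is -240, so p increases.
∂L/∂q = 12(q - 1)(q + 2)(q + 3); at q=-1 this is -48, so q increases.
p converges to its nearest critical value -1 (a local min of the p-part); q converges to 1. The iterate converges to (-1, 1).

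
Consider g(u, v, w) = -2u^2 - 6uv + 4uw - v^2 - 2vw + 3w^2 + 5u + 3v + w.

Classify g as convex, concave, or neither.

g is quadratic, so its Hessian is the constant matrix H = [[-4, -6, 4], [-6, -2, -2], [4, -2, 6]].
Leading principal minors: -4, -28, -24.
Neither pattern holds ⇒ H is indefinite ⇒ neither convex nor concave.

neither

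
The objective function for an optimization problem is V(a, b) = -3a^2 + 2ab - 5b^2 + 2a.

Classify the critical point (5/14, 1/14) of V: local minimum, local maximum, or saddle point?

local maximum

The Hessian of V is constant: H = [[-6, 2], [2, -10]].
det(H) = (-6)·(-10) − 2² = 56.
det(H) > 0 and tr(H) = -16 < 0, so H is negative definite and the point is a local maximum.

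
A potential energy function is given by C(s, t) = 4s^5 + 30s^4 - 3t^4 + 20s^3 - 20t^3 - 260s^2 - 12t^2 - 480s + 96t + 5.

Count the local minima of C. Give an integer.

2

C separates as a function of s plus a function of t, so ∇C=0 decouples.
∂C/∂s = 20(s - 2)(s + 1)(s + 3)(s + 4) = 0 at s ∈ {-4, -3, -1, 2}; ∂C/∂t = -12(t - 1)(t + 2)(t + 4) = 0 at t ∈ {-4, -2, 1}.
The Hessian is diagonal: diag(C_ss, C_tt). Second derivatives: C_ss(-4)=-360, C_ss(-3)=200, C_ss(-1)=-360, C_ss(2)=1800; C_tt(-4)=-120, C_tt(-2)=72, C_tt(1)=-180.
Local minima occur where both diagonal entries positive: (-3, -2), (2, -2). Count: 2.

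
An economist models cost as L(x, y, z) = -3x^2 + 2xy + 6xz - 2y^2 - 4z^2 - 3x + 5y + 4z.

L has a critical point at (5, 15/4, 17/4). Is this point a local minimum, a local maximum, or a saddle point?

local maximum

The Hessian is constant: H = [[-6, 2, 6], [2, -4, 0], [6, 0, -8]].
Leading principal minors: Δ₁ = -6, Δ₂ = 20, Δ₃ = -16.
The minors alternate sign starting negative (−, +, −), so H is negative definite: a local maximum.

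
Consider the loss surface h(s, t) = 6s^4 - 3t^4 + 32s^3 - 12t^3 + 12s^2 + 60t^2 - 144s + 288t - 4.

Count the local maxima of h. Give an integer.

h separates as a function of s plus a function of t, so ∇h=0 decouples.
∂h/∂s = 24(s - 1)(s + 2)(s + 3) = 0 at s ∈ {-3, -2, 1}; ∂h/∂t = -12(t - 3)(t + 2)(t + 4) = 0 at t ∈ {-4, -2, 3}.
The Hessian is diagonal: diag(h_ss, h_tt). Second derivatives: h_ss(-3)=96, h_ss(-2)=-72, h_ss(1)=288; h_tt(-4)=-168, h_tt(-2)=120, h_tt(3)=-420.
Local maxima occur where both diagonal entries negative: (-2, -4), (-2, 3). Count: 2.

2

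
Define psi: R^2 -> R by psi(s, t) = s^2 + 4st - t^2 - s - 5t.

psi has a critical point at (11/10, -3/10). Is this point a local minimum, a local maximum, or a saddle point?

The Hessian of psi is constant: H = [[2, 4], [4, -2]].
det(H) = 2·(-2) − 4² = -20.
Since det(H) < 0, H is indefinite and the critical point is a saddle point.

saddle point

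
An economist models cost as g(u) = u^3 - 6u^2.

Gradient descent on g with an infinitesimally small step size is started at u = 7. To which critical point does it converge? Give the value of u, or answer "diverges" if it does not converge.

4

g'(u) = 3u(u - 4), so g'(7) = 63.
Gradient descent moves in the -g' direction, i.e. u is decreasing.
The nearest critical point in that direction is u = 4, where g'' = 12 > 0 (a local minimum). The iterate converges there.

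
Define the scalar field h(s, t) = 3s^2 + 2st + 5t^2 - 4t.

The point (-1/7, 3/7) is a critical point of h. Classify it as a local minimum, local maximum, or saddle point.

The Hessian of h is constant: H = [[6, 2], [2, 10]].
det(H) = 6·10 − 2² = 56.
det(H) > 0 and tr(H) = 16 > 0, so H is positive definite and the point is a local minimum.

local minimum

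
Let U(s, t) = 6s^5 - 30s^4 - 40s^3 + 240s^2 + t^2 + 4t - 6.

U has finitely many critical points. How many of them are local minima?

2

U separates as a function of s plus a function of t, so ∇U=0 decouples.
∂U/∂s = 30s(s - 4)(s - 2)(s + 2) = 0 at s ∈ {-2, 0, 2, 4}; ∂U/∂t = 2(t + 2) = 0 at t ∈ {-2}.
The Hessian is diagonal: diag(U_ss, U_tt). Second derivatives: U_ss(-2)=-1440, U_ss(0)=480, U_ss(2)=-480, U_ss(4)=1440; U_tt(-2)=2.
Local minima occur where both diagonal entries positive: (0, -2), (4, -2). Count: 2.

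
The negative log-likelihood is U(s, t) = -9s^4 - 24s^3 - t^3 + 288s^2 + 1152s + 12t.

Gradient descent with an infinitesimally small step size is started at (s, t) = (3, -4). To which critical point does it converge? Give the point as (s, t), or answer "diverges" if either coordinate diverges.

U is separable, so gradient descent decouples: s follows -∂U/∂s, t follows -∂U/∂t.
∂U/∂s = -36(s - 4)(s + 2)(s + 4); at s=3 this is 1260, so s decreases.
∂U/∂t = -3(t - 2)(t + 2); at t=-4 this is -36, so t increases.
s converges to its nearest critical value -2 (a local min of the s-part); t converges to -2. The iterate converges to (-2, -2).

(-2, -2)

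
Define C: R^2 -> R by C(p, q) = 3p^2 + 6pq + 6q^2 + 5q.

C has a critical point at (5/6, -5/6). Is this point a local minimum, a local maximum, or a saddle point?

The Hessian of C is constant: H = [[6, 6], [6, 12]].
det(H) = 6·12 − 6² = 36.
det(H) > 0 and tr(H) = 18 > 0, so H is positive definite and the point is a local minimum.

local minimum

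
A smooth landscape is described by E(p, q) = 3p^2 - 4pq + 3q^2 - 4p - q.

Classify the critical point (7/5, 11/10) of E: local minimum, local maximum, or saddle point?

The Hessian of E is constant: H = [[6, -4], [-4, 6]].
det(H) = 6·6 − (-4)² = 20.
det(H) > 0 and tr(H) = 12 > 0, so H is positive definite and the point is a local minimum.

local minimum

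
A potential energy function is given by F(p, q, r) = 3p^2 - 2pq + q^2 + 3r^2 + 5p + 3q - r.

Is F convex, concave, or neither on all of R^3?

F is quadratic, so its Hessian is the constant matrix H = [[6, -2, 0], [-2, 2, 0], [0, 0, 6]].
Leading principal minors: 6, 8, 48.
All positive ⇒ H ≻ 0 ⇒ convex.

convex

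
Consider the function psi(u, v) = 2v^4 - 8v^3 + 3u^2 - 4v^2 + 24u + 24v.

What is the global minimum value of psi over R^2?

-66

psi(u,v) separates as P(u) + Q(v), so its minimum is min P + min Q.
P'(u) = 6u + 24 vanishes at u ∈ {-4}; Q'(v) = 8(v - 3)(v - 1)(v + 1) vanishes at v ∈ {-1, 1, 3}.
Local minima of P (where P''>0): P(-4)=-48. Local minima of Q: Q(-1)=-18, Q(3)=-18.
So the global minimum of psi is P(-4) + Q(-1) = -48 − 18 = -66, attained at (-4, -1).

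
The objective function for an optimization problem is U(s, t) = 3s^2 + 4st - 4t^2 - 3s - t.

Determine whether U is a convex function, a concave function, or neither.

U is quadratic, so its Hessian is the constant matrix H = [[6, 4], [4, -8]].
det(H) = -64, tr(H) = -2.
det(H) < 0, so H is indefinite: neither convex nor concave.

neither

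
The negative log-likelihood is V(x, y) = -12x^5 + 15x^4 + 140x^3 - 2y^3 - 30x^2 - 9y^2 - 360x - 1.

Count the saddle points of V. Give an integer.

V separates as a function of x plus a function of y, so ∇V=0 decouples.
∂V/∂x = -60(x - 3)(x - 1)(x + 1)(x + 2) = 0 at x ∈ {-2, -1, 1, 3}; ∂V/∂y = -6y(y + 3) = 0 at y ∈ {-3, 0}.
The Hessian is diagonal: diag(V_xx, V_yy). Second derivatives: V_xx(-2)=900, V_xx(-1)=-480, V_xx(1)=720, V_xx(3)=-2400; V_yy(-3)=18, V_yy(0)=-18.
Saddle points occur where the two diagonal entries have opposite signs: (-2, 0), (-1, -3), (1, 0), (3, -3). Count: 4.

4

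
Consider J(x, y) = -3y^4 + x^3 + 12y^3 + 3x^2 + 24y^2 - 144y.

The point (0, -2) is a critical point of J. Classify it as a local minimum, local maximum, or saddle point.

The mixed partial ∂²J/∂x∂y is 0, so the Hessian at any point is diag(J_xx, J_yy) = diag(6(x + 1), 12(-3y^2 + 6y + 4)).
At (0, -2): H = diag(6, -240).
The eigenvalues have opposite signs, so H is indefinite: a saddle point.

saddle point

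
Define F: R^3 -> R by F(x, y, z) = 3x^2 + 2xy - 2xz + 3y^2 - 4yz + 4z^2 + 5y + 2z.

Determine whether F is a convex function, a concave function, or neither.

convex

F is quadratic, so its Hessian is the constant matrix H = [[6, 2, -2], [2, 6, -4], [-2, -4, 8]].
Leading principal minors: 6, 32, 168.
All positive ⇒ H ≻ 0 ⇒ convex.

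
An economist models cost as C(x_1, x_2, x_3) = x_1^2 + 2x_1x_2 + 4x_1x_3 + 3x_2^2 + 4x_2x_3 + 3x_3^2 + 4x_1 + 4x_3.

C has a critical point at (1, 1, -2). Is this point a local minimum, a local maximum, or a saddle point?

The Hessian is constant: H = [[2, 2, 4], [2, 6, 4], [4, 4, 6]].
Leading principal minors: Δ₁ = 2, Δ₂ = 8, Δ₃ = -16.
The minors fit neither the all-positive nor the alternating-sign pattern, so H is indefinite: a saddle point.

saddle point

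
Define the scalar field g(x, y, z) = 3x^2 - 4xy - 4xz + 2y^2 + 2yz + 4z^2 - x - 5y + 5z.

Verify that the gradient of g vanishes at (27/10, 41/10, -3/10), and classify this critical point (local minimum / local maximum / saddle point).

local minimum

∇g = (6x - 4y - 4z - 1, -4x + 4y + 2z - 5, -4x + 2y + 8z + 5); substituting (27/10, 41/10, -3/10) gives ∇g = (0, 0, 0), so (27/10, 41/10, -3/10) is indeed a critical point.
The Hessian is constant: H = [[6, -4, -4], [-4, 4, 2], [-4, 2, 8]].
Leading principal minors: Δ₁ = 6, Δ₂ = 8, Δ₃ = 40.
All leading minors are positive, so H is positive definite: a local minimum.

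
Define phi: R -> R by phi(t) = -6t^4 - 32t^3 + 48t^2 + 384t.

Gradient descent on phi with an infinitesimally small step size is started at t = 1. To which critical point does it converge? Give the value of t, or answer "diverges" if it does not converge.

-2

phi'(t) = -24(t - 2)(t + 2)(t + 4), so phi'(1) = 360.
Gradient descent moves in the -phi' direction, i.e. t is decreasing.
The nearest critical point in that direction is t = -2, where phi'' = 192 > 0 (a local minimum). The iterate converges there.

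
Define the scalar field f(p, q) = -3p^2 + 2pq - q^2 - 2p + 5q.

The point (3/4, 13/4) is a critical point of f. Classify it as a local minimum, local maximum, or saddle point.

The Hessian of f is constant: H = [[-6, 2], [2, -2]].
det(H) = (-6)·(-2) − 2² = 8.
det(H) > 0 and tr(H) = -8 < 0, so H is negative definite and the point is a local maximum.

local maximum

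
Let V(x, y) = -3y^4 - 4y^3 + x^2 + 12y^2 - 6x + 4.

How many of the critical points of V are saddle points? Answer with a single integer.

V separates as a function of x plus a function of y, so ∇V=0 decouples.
∂V/∂x = 2(x - 3) = 0 at x ∈ {3}; ∂V/∂y = -12y(y - 1)(y + 2) = 0 at y ∈ {-2, 0, 1}.
The Hessian is diagonal: diag(V_xx, V_yy). Second derivatives: V_xx(3)=2; V_yy(-2)=-72, V_yy(0)=24, V_yy(1)=-36.
Saddle points occur where the two diagonal entries have opposite signs: (3, -2), (3, 1). Count: 2.

2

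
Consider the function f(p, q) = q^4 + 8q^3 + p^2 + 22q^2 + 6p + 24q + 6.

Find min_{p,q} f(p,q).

-12

f(p,q) separates as A(p) + B(q) + 6, so its minimum is min A + min B + 6.
A'(p) = 2p + 6 vanishes at p ∈ {-3}; B'(q) = 4(q + 1)(q + 2)(q + 3) vanishes at q ∈ {-3, -2, -1}.
Local minima of A (where A''>0): A(-3)=-9. Local minima of B: B(-3)=-9, B(-1)=-9.
So the global minimum of f is A(-3) + B(-3) + 6 = -9 − 9 + 6 = -12, attained at (-3, -3).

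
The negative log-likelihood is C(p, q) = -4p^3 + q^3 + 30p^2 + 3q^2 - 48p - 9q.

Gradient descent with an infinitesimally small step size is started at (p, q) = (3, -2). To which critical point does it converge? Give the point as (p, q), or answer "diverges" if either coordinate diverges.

(1, 1)

C is separable, so gradient descent decouples: p follows -∂C/∂p, q follows -∂C/∂q.
∂C/∂p = -12(p - 4)(p - 1); at p=3 this is 24, so p decreases.
∂C/∂q = 3(q - 1)(q + 3); at q=-2 this is -9, so q increases.
p converges to its nearest critical value 1 (a local min of the p-part); q converges to 1. The iterate converges to (1, 1).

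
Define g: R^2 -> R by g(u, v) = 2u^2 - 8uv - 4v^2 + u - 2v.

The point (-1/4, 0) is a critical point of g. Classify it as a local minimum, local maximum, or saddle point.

saddle point

The Hessian of g is constant: H = [[4, -8], [-8, -8]].
det(H) = 4·(-8) − (-8)² = -96.
Since det(H) < 0, H is indefinite and the critical point is a saddle point.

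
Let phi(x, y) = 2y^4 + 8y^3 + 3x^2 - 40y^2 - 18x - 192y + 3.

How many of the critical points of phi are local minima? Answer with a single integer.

2

phi separates as a function of x plus a function of y, so ∇phi=0 decouples.
∂phi/∂x = 6(x - 3) = 0 at x ∈ {3}; ∂phi/∂y = 8(y - 3)(y + 2)(y + 4) = 0 at y ∈ {-4, -2, 3}.
The Hessian is diagonal: diag(phi_xx, phi_yy). Second derivatives: phi_xx(3)=6; phi_yy(-4)=112, phi_yy(-2)=-80, phi_yy(3)=280.
Local minima occur where both diagonal entries positive: (3, -4), (3, 3). Count: 2.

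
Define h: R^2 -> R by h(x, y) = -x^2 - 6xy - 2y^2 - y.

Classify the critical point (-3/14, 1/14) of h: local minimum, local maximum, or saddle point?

The Hessian of h is constant: H = [[-2, -6], [-6, -4]].
det(H) = (-2)·(-4) − (-6)² = -28.
Since det(H) < 0, H is indefinite and the critical point is a saddle point.

saddle point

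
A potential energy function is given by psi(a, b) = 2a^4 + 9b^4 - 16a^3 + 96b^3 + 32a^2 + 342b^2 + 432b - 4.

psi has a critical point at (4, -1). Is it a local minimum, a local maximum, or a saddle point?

local minimum

The mixed partial ∂²psi/∂a∂b is 0, so the Hessian at any point is diag(psi_aa, psi_bb) = diag(8(3a^2 - 12a + 8), 36(3b^2 + 16b + 19)).
At (4, -1): H = diag(64, 216).
Both eigenvalues are positive, so H is positive definite: a local minimum.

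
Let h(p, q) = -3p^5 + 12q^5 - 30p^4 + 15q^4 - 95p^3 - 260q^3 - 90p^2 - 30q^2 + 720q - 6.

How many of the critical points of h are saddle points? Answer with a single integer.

8

h separates as a function of p plus a function of q, so ∇h=0 decouples.
∂h/∂p = -15p(p + 1)(p + 3)(p + 4) = 0 at p ∈ {-4, -3, -1, 0}; ∂h/∂q = 60(q - 3)(q - 1)(q + 1)(q + 4) = 0 at q ∈ {-4, -1, 1, 3}.
The Hessian is diagonal: diag(h_pp, h_qq). Second derivatives: h_pp(-4)=180, h_pp(-3)=-90, h_pp(-1)=90, h_pp(0)=-180; h_qq(-4)=-6300, h_qq(-1)=1440, h_qq(1)=-1200, h_qq(3)=3360.
Saddle points occur where the two diagonal entries have opposite signs: (-4, -4), (-4, 1), (-3, -1), (-3, 3), (-1, -4), (-1, 1), (0, -1), (0, 3). Count: 8.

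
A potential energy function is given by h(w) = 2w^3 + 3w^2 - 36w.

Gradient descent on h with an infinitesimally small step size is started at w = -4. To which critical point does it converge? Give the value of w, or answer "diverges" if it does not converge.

diverges

h'(w) = 6(w - 2)(w + 3), so h'(-4) = 36.
Gradient descent moves in the -h' direction, i.e. w is decreasing.
There is no critical point below w=-4, and h' keeps the same sign, so the iterate runs off to −∞.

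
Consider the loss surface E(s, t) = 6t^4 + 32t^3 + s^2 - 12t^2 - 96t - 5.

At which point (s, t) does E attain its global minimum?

E(s,t) separates as P(s) + Q(t) − 5, so its minimum is min P + min Q − 5.
P'(s) = 2s vanishes at s ∈ {0}; Q'(t) = 24(t - 1)(t + 1)(t + 4) vanishes at t ∈ {-4, -1, 1}.
Local minima of P (where P''>0): P(0)=0. Local minima of Q: Q(-4)=-320, Q(1)=-70.
So the global minimum of E is P(0) + Q(-4) − 5 = 0 − 320 − 5 = -325, attained at (0, -4).

(0, -4)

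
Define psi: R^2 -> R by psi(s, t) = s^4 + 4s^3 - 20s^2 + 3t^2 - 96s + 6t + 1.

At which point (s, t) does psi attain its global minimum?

psi(s,t) separates as P(s) + Q(t) + 1, so its minimum is min P + min Q + 1.
P'(s) = 4(s - 3)(s + 2)(s + 4) vanishes at s ∈ {-4, -2, 3}; Q'(t) = 6(t + 1) vanishes at t ∈ {-1}.
Local minima of P (where P''>0): P(-4)=64, P(3)=-279. Local minima of Q: Q(-1)=-3.
So the global minimum of psi is P(3) + Q(-1) + 1 = -279 − 3 + 1 = -281, attained at (3, -1).

(3, -1)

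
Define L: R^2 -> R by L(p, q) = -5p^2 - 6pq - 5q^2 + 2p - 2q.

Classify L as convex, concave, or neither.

concave

L is quadratic, so its Hessian is the constant matrix H = [[-10, -6], [-6, -10]].
det(H) = 64, tr(H) = -20.
det(H) > 0 and tr(H) < 0, so H is negative definite everywhere: concave.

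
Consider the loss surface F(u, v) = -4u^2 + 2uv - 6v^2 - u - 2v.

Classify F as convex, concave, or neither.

concave

F is quadratic, so its Hessian is the constant matrix H = [[-8, 2], [2, -12]].
det(H) = 92, tr(H) = -20.
det(H) > 0 and tr(H) < 0, so H is negative definite everywhere: concave.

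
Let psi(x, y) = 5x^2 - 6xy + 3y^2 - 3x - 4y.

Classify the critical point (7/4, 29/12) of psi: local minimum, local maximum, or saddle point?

The Hessian of psi is constant: H = [[10, -6], [-6, 6]].
det(H) = 10·6 − (-6)² = 24.
det(H) > 0 and tr(H) = 16 > 0, so H is positive definite and the point is a local minimum.

local minimum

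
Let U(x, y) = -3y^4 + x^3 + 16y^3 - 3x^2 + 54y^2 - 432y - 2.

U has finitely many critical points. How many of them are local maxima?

U separates as a function of x plus a function of y, so ∇U=0 decouples.
∂U/∂x = 3x(x - 2) = 0 at x ∈ {0, 2}; ∂U/∂y = -12(y - 4)(y - 3)(y + 3) = 0 at y ∈ {-3, 3, 4}.
The Hessian is diagonal: diag(U_xx, U_yy). Second derivatives: U_xx(0)=-6, U_xx(2)=6; U_yy(-3)=-504, U_yy(3)=72, U_yy(4)=-84.
Local maxima occur where both diagonal entries negative: (0, -3), (0, 4). Count: 2.

2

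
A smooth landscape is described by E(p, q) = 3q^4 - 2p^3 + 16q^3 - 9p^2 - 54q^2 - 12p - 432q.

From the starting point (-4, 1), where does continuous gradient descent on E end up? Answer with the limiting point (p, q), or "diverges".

(-2, 3)

E is separable, so gradient descent decouples: p follows -∂E/∂p, q follows -∂E/∂q.
∂E/∂p = -6(p + 1)(p + 2); at p=-4 this is -36, so p increases.
∂E/∂q = 12(q - 3)(q + 3)(q + 4); at q=1 this is -480, so q increases.
p converges to its nearest critical value -2 (a local min of the p-part); q converges to 3. The iterate converges to (-2, 3).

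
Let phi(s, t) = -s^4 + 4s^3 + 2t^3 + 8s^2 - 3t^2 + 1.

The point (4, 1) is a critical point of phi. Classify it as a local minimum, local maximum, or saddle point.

saddle point

The mixed partial ∂²phi/∂s∂t is 0, so the Hessian at any point is diag(phi_ss, phi_tt) = diag(4(-3s^2 + 6s + 4), 6(2t - 1)).
At (4, 1): H = diag(-80, 6).
The eigenvalues have opposite signs, so H is indefinite: a saddle point.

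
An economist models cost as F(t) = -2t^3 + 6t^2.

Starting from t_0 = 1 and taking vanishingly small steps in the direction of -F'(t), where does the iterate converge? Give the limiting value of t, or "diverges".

F'(t) = -6t(t - 2), so F'(1) = 6.
Gradient descent moves in the -F' direction, i.e. t is decreasing.
The nearest critical point in that direction is t = 0, where F'' = 12 > 0 (a local minimum). The iterate converges there.

0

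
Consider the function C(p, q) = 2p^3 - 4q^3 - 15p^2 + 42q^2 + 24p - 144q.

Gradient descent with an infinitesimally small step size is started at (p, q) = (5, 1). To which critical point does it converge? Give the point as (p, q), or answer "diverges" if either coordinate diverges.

(4, 3)

C is separable, so gradient descent decouples: p follows -∂C/∂p, q follows -∂C/∂q.
∂C/∂p = 6(p - 4)(p - 1); at p=5 this is 24, so p decreases.
∂C/∂q = -12(q - 4)(q - 3); at q=1 this is -72, so q increases.
p converges to its nearest critical value 4 (a local min of the p-part); q converges to 3. The iterate converges to (4, 3).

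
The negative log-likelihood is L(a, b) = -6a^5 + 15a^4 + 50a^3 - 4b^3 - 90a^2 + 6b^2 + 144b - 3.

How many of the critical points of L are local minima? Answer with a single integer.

2

L separates as a function of a plus a function of b, so ∇L=0 decouples.
∂L/∂a = -30a(a - 3)(a - 1)(a + 2) = 0 at a ∈ {-2, 0, 1, 3}; ∂L/∂b = -12(b - 4)(b + 3) = 0 at b ∈ {-3, 4}.
The Hessian is diagonal: diag(L_aa, L_bb). Second derivatives: L_aa(-2)=900, L_aa(0)=-180, L_aa(1)=180, L_aa(3)=-900; L_bb(-3)=84, L_bb(4)=-84.
Local minima occur where both diagonal entries positive: (-2, -3), (1, -3). Count: 2.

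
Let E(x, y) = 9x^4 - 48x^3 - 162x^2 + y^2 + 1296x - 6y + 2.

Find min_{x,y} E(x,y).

E(x,y) separates as P(x) + Q(y) + 2, so its minimum is min P + min Q + 2.
P'(x) = 36(x - 4)(x - 3)(x + 3) vanishes at x ∈ {-3, 3, 4}; Q'(y) = 2y - 6 vanishes at y ∈ {3}.
Local minima of P (where P''>0): P(-3)=-3321, P(4)=1824. Local minima of Q: Q(3)=-9.
So the global minimum of E is P(-3) + Q(3) + 2 = -3321 − 9 + 2 = -3328, attained at (-3, 3).

-3328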